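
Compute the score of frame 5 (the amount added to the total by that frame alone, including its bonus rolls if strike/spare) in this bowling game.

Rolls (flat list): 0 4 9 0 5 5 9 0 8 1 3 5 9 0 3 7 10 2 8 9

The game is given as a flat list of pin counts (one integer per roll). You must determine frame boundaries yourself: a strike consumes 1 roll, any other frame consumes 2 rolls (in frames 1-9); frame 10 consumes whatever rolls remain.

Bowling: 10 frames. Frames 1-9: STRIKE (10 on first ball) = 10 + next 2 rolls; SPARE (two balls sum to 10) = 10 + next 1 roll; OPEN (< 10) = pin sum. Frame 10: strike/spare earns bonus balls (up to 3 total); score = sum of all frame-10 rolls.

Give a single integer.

Answer: 9

Derivation:
Frame 1: OPEN (0+4=4). Cumulative: 4
Frame 2: OPEN (9+0=9). Cumulative: 13
Frame 3: SPARE (5+5=10). 10 + next roll (9) = 19. Cumulative: 32
Frame 4: OPEN (9+0=9). Cumulative: 41
Frame 5: OPEN (8+1=9). Cumulative: 50
Frame 6: OPEN (3+5=8). Cumulative: 58
Frame 7: OPEN (9+0=9). Cumulative: 67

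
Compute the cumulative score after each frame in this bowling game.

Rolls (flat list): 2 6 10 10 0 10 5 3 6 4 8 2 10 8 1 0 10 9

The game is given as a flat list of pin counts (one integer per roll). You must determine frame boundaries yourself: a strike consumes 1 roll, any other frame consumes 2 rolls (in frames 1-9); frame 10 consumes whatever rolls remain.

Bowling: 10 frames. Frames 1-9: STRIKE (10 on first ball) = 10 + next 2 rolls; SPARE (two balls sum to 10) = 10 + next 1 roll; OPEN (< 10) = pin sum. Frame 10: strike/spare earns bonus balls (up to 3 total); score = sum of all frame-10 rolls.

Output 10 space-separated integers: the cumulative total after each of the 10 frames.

Answer: 8 28 48 63 71 89 109 128 137 156

Derivation:
Frame 1: OPEN (2+6=8). Cumulative: 8
Frame 2: STRIKE. 10 + next two rolls (10+0) = 20. Cumulative: 28
Frame 3: STRIKE. 10 + next two rolls (0+10) = 20. Cumulative: 48
Frame 4: SPARE (0+10=10). 10 + next roll (5) = 15. Cumulative: 63
Frame 5: OPEN (5+3=8). Cumulative: 71
Frame 6: SPARE (6+4=10). 10 + next roll (8) = 18. Cumulative: 89
Frame 7: SPARE (8+2=10). 10 + next roll (10) = 20. Cumulative: 109
Frame 8: STRIKE. 10 + next two rolls (8+1) = 19. Cumulative: 128
Frame 9: OPEN (8+1=9). Cumulative: 137
Frame 10: SPARE. Sum of all frame-10 rolls (0+10+9) = 19. Cumulative: 156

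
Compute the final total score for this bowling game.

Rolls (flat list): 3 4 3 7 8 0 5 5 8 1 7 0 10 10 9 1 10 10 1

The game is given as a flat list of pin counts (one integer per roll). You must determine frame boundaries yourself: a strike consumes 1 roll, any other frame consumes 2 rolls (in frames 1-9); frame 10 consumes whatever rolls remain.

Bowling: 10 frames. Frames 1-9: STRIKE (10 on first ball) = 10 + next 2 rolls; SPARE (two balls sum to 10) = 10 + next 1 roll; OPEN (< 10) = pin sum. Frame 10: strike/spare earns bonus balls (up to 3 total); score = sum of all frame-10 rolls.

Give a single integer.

Frame 1: OPEN (3+4=7). Cumulative: 7
Frame 2: SPARE (3+7=10). 10 + next roll (8) = 18. Cumulative: 25
Frame 3: OPEN (8+0=8). Cumulative: 33
Frame 4: SPARE (5+5=10). 10 + next roll (8) = 18. Cumulative: 51
Frame 5: OPEN (8+1=9). Cumulative: 60
Frame 6: OPEN (7+0=7). Cumulative: 67
Frame 7: STRIKE. 10 + next two rolls (10+9) = 29. Cumulative: 96
Frame 8: STRIKE. 10 + next two rolls (9+1) = 20. Cumulative: 116
Frame 9: SPARE (9+1=10). 10 + next roll (10) = 20. Cumulative: 136
Frame 10: STRIKE. Sum of all frame-10 rolls (10+10+1) = 21. Cumulative: 157

Answer: 157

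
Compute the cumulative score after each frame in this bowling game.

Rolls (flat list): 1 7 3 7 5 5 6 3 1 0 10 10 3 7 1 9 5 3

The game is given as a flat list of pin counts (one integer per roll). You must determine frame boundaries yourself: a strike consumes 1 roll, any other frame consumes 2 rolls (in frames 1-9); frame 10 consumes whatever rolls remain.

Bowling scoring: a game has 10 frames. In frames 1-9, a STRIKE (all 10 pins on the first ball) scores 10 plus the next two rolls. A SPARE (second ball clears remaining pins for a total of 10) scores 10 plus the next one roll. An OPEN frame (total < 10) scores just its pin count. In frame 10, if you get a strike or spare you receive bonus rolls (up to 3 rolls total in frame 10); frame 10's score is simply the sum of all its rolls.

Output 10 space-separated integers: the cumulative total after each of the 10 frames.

Answer: 8 23 39 48 49 72 92 103 118 126

Derivation:
Frame 1: OPEN (1+7=8). Cumulative: 8
Frame 2: SPARE (3+7=10). 10 + next roll (5) = 15. Cumulative: 23
Frame 3: SPARE (5+5=10). 10 + next roll (6) = 16. Cumulative: 39
Frame 4: OPEN (6+3=9). Cumulative: 48
Frame 5: OPEN (1+0=1). Cumulative: 49
Frame 6: STRIKE. 10 + next two rolls (10+3) = 23. Cumulative: 72
Frame 7: STRIKE. 10 + next two rolls (3+7) = 20. Cumulative: 92
Frame 8: SPARE (3+7=10). 10 + next roll (1) = 11. Cumulative: 103
Frame 9: SPARE (1+9=10). 10 + next roll (5) = 15. Cumulative: 118
Frame 10: OPEN. Sum of all frame-10 rolls (5+3) = 8. Cumulative: 126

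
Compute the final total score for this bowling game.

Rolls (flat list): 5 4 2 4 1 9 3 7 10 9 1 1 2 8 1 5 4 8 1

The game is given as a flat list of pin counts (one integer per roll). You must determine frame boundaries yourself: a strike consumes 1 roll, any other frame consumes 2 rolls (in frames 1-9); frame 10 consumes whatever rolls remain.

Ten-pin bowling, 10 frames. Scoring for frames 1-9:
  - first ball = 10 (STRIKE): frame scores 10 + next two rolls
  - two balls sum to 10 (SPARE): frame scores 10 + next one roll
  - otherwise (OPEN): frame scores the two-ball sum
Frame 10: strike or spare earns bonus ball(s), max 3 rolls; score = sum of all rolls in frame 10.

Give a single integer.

Frame 1: OPEN (5+4=9). Cumulative: 9
Frame 2: OPEN (2+4=6). Cumulative: 15
Frame 3: SPARE (1+9=10). 10 + next roll (3) = 13. Cumulative: 28
Frame 4: SPARE (3+7=10). 10 + next roll (10) = 20. Cumulative: 48
Frame 5: STRIKE. 10 + next two rolls (9+1) = 20. Cumulative: 68
Frame 6: SPARE (9+1=10). 10 + next roll (1) = 11. Cumulative: 79
Frame 7: OPEN (1+2=3). Cumulative: 82
Frame 8: OPEN (8+1=9). Cumulative: 91
Frame 9: OPEN (5+4=9). Cumulative: 100
Frame 10: OPEN. Sum of all frame-10 rolls (8+1) = 9. Cumulative: 109

Answer: 109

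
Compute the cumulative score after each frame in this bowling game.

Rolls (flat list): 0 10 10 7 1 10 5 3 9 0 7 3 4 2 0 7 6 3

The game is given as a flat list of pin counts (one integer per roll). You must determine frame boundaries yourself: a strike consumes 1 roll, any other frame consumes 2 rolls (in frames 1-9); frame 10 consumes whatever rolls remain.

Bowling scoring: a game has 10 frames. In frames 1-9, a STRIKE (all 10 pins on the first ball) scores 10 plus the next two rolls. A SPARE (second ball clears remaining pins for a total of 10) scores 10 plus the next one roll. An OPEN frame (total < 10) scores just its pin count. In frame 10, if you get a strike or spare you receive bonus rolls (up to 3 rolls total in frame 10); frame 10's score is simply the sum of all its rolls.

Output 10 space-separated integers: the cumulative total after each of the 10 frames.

Frame 1: SPARE (0+10=10). 10 + next roll (10) = 20. Cumulative: 20
Frame 2: STRIKE. 10 + next two rolls (7+1) = 18. Cumulative: 38
Frame 3: OPEN (7+1=8). Cumulative: 46
Frame 4: STRIKE. 10 + next two rolls (5+3) = 18. Cumulative: 64
Frame 5: OPEN (5+3=8). Cumulative: 72
Frame 6: OPEN (9+0=9). Cumulative: 81
Frame 7: SPARE (7+3=10). 10 + next roll (4) = 14. Cumulative: 95
Frame 8: OPEN (4+2=6). Cumulative: 101
Frame 9: OPEN (0+7=7). Cumulative: 108
Frame 10: OPEN. Sum of all frame-10 rolls (6+3) = 9. Cumulative: 117

Answer: 20 38 46 64 72 81 95 101 108 117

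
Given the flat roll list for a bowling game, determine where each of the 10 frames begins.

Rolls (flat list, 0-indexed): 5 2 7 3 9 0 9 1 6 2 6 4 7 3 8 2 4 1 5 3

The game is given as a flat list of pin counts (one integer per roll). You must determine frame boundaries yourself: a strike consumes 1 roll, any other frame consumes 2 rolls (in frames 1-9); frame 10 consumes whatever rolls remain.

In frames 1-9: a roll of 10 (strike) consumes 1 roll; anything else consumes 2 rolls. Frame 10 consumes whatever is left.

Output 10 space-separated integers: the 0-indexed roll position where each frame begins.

Frame 1 starts at roll index 0: rolls=5,2 (sum=7), consumes 2 rolls
Frame 2 starts at roll index 2: rolls=7,3 (sum=10), consumes 2 rolls
Frame 3 starts at roll index 4: rolls=9,0 (sum=9), consumes 2 rolls
Frame 4 starts at roll index 6: rolls=9,1 (sum=10), consumes 2 rolls
Frame 5 starts at roll index 8: rolls=6,2 (sum=8), consumes 2 rolls
Frame 6 starts at roll index 10: rolls=6,4 (sum=10), consumes 2 rolls
Frame 7 starts at roll index 12: rolls=7,3 (sum=10), consumes 2 rolls
Frame 8 starts at roll index 14: rolls=8,2 (sum=10), consumes 2 rolls
Frame 9 starts at roll index 16: rolls=4,1 (sum=5), consumes 2 rolls
Frame 10 starts at roll index 18: 2 remaining rolls

Answer: 0 2 4 6 8 10 12 14 16 18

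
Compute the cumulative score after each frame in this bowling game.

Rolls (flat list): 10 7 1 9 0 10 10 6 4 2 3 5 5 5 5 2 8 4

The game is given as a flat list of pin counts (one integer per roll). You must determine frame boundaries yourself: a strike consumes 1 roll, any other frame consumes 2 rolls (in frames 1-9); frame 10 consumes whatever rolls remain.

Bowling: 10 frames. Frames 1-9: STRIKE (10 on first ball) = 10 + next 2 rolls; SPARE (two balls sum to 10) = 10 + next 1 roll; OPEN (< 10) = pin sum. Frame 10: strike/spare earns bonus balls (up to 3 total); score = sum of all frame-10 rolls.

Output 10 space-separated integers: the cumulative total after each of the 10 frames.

Frame 1: STRIKE. 10 + next two rolls (7+1) = 18. Cumulative: 18
Frame 2: OPEN (7+1=8). Cumulative: 26
Frame 3: OPEN (9+0=9). Cumulative: 35
Frame 4: STRIKE. 10 + next two rolls (10+6) = 26. Cumulative: 61
Frame 5: STRIKE. 10 + next two rolls (6+4) = 20. Cumulative: 81
Frame 6: SPARE (6+4=10). 10 + next roll (2) = 12. Cumulative: 93
Frame 7: OPEN (2+3=5). Cumulative: 98
Frame 8: SPARE (5+5=10). 10 + next roll (5) = 15. Cumulative: 113
Frame 9: SPARE (5+5=10). 10 + next roll (2) = 12. Cumulative: 125
Frame 10: SPARE. Sum of all frame-10 rolls (2+8+4) = 14. Cumulative: 139

Answer: 18 26 35 61 81 93 98 113 125 139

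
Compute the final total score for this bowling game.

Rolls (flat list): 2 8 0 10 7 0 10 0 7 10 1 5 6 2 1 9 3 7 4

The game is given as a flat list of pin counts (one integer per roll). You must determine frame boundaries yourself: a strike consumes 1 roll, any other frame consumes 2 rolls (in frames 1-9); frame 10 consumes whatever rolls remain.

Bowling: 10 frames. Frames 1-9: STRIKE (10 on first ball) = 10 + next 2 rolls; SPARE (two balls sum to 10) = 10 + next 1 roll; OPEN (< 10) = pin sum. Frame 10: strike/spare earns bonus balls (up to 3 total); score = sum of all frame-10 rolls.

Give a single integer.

Frame 1: SPARE (2+8=10). 10 + next roll (0) = 10. Cumulative: 10
Frame 2: SPARE (0+10=10). 10 + next roll (7) = 17. Cumulative: 27
Frame 3: OPEN (7+0=7). Cumulative: 34
Frame 4: STRIKE. 10 + next two rolls (0+7) = 17. Cumulative: 51
Frame 5: OPEN (0+7=7). Cumulative: 58
Frame 6: STRIKE. 10 + next two rolls (1+5) = 16. Cumulative: 74
Frame 7: OPEN (1+5=6). Cumulative: 80
Frame 8: OPEN (6+2=8). Cumulative: 88
Frame 9: SPARE (1+9=10). 10 + next roll (3) = 13. Cumulative: 101
Frame 10: SPARE. Sum of all frame-10 rolls (3+7+4) = 14. Cumulative: 115

Answer: 115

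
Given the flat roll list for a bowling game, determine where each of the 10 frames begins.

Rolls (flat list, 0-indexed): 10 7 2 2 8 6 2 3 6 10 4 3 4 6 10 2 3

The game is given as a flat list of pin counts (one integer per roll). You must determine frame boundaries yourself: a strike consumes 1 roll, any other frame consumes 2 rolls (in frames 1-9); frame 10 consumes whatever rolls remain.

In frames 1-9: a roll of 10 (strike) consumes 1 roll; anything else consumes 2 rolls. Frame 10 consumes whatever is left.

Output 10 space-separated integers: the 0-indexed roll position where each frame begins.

Answer: 0 1 3 5 7 9 10 12 14 15

Derivation:
Frame 1 starts at roll index 0: roll=10 (strike), consumes 1 roll
Frame 2 starts at roll index 1: rolls=7,2 (sum=9), consumes 2 rolls
Frame 3 starts at roll index 3: rolls=2,8 (sum=10), consumes 2 rolls
Frame 4 starts at roll index 5: rolls=6,2 (sum=8), consumes 2 rolls
Frame 5 starts at roll index 7: rolls=3,6 (sum=9), consumes 2 rolls
Frame 6 starts at roll index 9: roll=10 (strike), consumes 1 roll
Frame 7 starts at roll index 10: rolls=4,3 (sum=7), consumes 2 rolls
Frame 8 starts at roll index 12: rolls=4,6 (sum=10), consumes 2 rolls
Frame 9 starts at roll index 14: roll=10 (strike), consumes 1 roll
Frame 10 starts at roll index 15: 2 remaining rolls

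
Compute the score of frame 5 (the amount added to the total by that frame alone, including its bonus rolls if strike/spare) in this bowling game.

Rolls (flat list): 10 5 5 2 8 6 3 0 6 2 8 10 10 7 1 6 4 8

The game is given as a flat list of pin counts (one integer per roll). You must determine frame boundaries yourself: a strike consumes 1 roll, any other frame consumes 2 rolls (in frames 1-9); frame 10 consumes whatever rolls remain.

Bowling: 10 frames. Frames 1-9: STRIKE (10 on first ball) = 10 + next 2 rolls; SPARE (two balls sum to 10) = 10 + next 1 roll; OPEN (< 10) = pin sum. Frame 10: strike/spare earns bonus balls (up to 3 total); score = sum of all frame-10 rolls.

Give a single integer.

Answer: 6

Derivation:
Frame 1: STRIKE. 10 + next two rolls (5+5) = 20. Cumulative: 20
Frame 2: SPARE (5+5=10). 10 + next roll (2) = 12. Cumulative: 32
Frame 3: SPARE (2+8=10). 10 + next roll (6) = 16. Cumulative: 48
Frame 4: OPEN (6+3=9). Cumulative: 57
Frame 5: OPEN (0+6=6). Cumulative: 63
Frame 6: SPARE (2+8=10). 10 + next roll (10) = 20. Cumulative: 83
Frame 7: STRIKE. 10 + next two rolls (10+7) = 27. Cumulative: 110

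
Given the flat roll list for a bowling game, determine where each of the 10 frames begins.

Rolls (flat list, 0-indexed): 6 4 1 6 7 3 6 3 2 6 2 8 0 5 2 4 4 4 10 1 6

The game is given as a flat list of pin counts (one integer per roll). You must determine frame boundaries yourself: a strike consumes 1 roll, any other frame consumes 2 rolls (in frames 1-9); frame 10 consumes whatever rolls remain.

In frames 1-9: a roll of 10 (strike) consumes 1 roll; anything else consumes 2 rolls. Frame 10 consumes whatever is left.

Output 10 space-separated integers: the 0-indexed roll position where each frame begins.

Answer: 0 2 4 6 8 10 12 14 16 18

Derivation:
Frame 1 starts at roll index 0: rolls=6,4 (sum=10), consumes 2 rolls
Frame 2 starts at roll index 2: rolls=1,6 (sum=7), consumes 2 rolls
Frame 3 starts at roll index 4: rolls=7,3 (sum=10), consumes 2 rolls
Frame 4 starts at roll index 6: rolls=6,3 (sum=9), consumes 2 rolls
Frame 5 starts at roll index 8: rolls=2,6 (sum=8), consumes 2 rolls
Frame 6 starts at roll index 10: rolls=2,8 (sum=10), consumes 2 rolls
Frame 7 starts at roll index 12: rolls=0,5 (sum=5), consumes 2 rolls
Frame 8 starts at roll index 14: rolls=2,4 (sum=6), consumes 2 rolls
Frame 9 starts at roll index 16: rolls=4,4 (sum=8), consumes 2 rolls
Frame 10 starts at roll index 18: 3 remaining rolls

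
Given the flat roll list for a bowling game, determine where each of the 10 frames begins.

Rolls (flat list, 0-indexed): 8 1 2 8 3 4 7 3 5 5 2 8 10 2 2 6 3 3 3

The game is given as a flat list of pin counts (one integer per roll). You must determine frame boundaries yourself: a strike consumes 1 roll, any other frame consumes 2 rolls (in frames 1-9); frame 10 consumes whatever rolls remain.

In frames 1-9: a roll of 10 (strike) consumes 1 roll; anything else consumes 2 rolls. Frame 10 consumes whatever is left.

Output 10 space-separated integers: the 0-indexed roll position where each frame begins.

Answer: 0 2 4 6 8 10 12 13 15 17

Derivation:
Frame 1 starts at roll index 0: rolls=8,1 (sum=9), consumes 2 rolls
Frame 2 starts at roll index 2: rolls=2,8 (sum=10), consumes 2 rolls
Frame 3 starts at roll index 4: rolls=3,4 (sum=7), consumes 2 rolls
Frame 4 starts at roll index 6: rolls=7,3 (sum=10), consumes 2 rolls
Frame 5 starts at roll index 8: rolls=5,5 (sum=10), consumes 2 rolls
Frame 6 starts at roll index 10: rolls=2,8 (sum=10), consumes 2 rolls
Frame 7 starts at roll index 12: roll=10 (strike), consumes 1 roll
Frame 8 starts at roll index 13: rolls=2,2 (sum=4), consumes 2 rolls
Frame 9 starts at roll index 15: rolls=6,3 (sum=9), consumes 2 rolls
Frame 10 starts at roll index 17: 2 remaining rolls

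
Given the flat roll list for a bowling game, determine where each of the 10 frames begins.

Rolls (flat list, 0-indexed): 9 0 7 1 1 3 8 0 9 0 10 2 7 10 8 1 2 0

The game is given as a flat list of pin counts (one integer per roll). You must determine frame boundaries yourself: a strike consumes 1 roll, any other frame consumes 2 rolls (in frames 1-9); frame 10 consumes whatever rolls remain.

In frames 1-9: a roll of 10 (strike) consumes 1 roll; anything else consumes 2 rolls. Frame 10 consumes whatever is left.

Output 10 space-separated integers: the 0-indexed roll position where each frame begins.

Frame 1 starts at roll index 0: rolls=9,0 (sum=9), consumes 2 rolls
Frame 2 starts at roll index 2: rolls=7,1 (sum=8), consumes 2 rolls
Frame 3 starts at roll index 4: rolls=1,3 (sum=4), consumes 2 rolls
Frame 4 starts at roll index 6: rolls=8,0 (sum=8), consumes 2 rolls
Frame 5 starts at roll index 8: rolls=9,0 (sum=9), consumes 2 rolls
Frame 6 starts at roll index 10: roll=10 (strike), consumes 1 roll
Frame 7 starts at roll index 11: rolls=2,7 (sum=9), consumes 2 rolls
Frame 8 starts at roll index 13: roll=10 (strike), consumes 1 roll
Frame 9 starts at roll index 14: rolls=8,1 (sum=9), consumes 2 rolls
Frame 10 starts at roll index 16: 2 remaining rolls

Answer: 0 2 4 6 8 10 11 13 14 16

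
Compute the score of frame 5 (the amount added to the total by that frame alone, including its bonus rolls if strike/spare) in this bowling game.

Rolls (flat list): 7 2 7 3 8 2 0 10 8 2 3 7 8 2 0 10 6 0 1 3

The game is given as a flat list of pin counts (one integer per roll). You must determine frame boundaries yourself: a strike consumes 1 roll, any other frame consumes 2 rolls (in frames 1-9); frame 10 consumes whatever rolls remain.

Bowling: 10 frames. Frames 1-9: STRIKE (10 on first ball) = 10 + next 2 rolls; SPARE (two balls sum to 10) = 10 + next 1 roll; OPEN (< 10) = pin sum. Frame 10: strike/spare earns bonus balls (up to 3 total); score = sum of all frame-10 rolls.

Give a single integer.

Answer: 13

Derivation:
Frame 1: OPEN (7+2=9). Cumulative: 9
Frame 2: SPARE (7+3=10). 10 + next roll (8) = 18. Cumulative: 27
Frame 3: SPARE (8+2=10). 10 + next roll (0) = 10. Cumulative: 37
Frame 4: SPARE (0+10=10). 10 + next roll (8) = 18. Cumulative: 55
Frame 5: SPARE (8+2=10). 10 + next roll (3) = 13. Cumulative: 68
Frame 6: SPARE (3+7=10). 10 + next roll (8) = 18. Cumulative: 86
Frame 7: SPARE (8+2=10). 10 + next roll (0) = 10. Cumulative: 96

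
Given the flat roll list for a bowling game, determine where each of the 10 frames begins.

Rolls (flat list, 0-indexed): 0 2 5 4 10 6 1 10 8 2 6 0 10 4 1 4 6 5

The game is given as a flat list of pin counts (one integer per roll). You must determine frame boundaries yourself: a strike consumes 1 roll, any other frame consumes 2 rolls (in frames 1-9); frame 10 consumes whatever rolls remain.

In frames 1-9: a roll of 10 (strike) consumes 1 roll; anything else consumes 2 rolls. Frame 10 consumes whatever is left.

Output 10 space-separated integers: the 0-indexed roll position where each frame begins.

Frame 1 starts at roll index 0: rolls=0,2 (sum=2), consumes 2 rolls
Frame 2 starts at roll index 2: rolls=5,4 (sum=9), consumes 2 rolls
Frame 3 starts at roll index 4: roll=10 (strike), consumes 1 roll
Frame 4 starts at roll index 5: rolls=6,1 (sum=7), consumes 2 rolls
Frame 5 starts at roll index 7: roll=10 (strike), consumes 1 roll
Frame 6 starts at roll index 8: rolls=8,2 (sum=10), consumes 2 rolls
Frame 7 starts at roll index 10: rolls=6,0 (sum=6), consumes 2 rolls
Frame 8 starts at roll index 12: roll=10 (strike), consumes 1 roll
Frame 9 starts at roll index 13: rolls=4,1 (sum=5), consumes 2 rolls
Frame 10 starts at roll index 15: 3 remaining rolls

Answer: 0 2 4 5 7 8 10 12 13 15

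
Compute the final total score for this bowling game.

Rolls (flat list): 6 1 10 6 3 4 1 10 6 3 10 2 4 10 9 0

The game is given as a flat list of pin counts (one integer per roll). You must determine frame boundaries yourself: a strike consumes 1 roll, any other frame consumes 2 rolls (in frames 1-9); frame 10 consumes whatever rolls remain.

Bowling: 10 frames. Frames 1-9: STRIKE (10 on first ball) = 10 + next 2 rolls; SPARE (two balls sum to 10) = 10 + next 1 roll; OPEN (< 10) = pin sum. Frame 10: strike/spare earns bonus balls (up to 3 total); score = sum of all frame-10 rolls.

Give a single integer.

Frame 1: OPEN (6+1=7). Cumulative: 7
Frame 2: STRIKE. 10 + next two rolls (6+3) = 19. Cumulative: 26
Frame 3: OPEN (6+3=9). Cumulative: 35
Frame 4: OPEN (4+1=5). Cumulative: 40
Frame 5: STRIKE. 10 + next two rolls (6+3) = 19. Cumulative: 59
Frame 6: OPEN (6+3=9). Cumulative: 68
Frame 7: STRIKE. 10 + next two rolls (2+4) = 16. Cumulative: 84
Frame 8: OPEN (2+4=6). Cumulative: 90
Frame 9: STRIKE. 10 + next two rolls (9+0) = 19. Cumulative: 109
Frame 10: OPEN. Sum of all frame-10 rolls (9+0) = 9. Cumulative: 118

Answer: 118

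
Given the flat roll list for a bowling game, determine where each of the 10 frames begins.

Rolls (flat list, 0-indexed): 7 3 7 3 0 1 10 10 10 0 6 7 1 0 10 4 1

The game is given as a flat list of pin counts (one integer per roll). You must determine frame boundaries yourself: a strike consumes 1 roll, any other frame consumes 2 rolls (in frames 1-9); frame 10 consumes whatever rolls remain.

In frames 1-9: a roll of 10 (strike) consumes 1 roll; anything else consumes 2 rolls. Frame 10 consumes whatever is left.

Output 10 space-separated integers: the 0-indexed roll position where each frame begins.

Frame 1 starts at roll index 0: rolls=7,3 (sum=10), consumes 2 rolls
Frame 2 starts at roll index 2: rolls=7,3 (sum=10), consumes 2 rolls
Frame 3 starts at roll index 4: rolls=0,1 (sum=1), consumes 2 rolls
Frame 4 starts at roll index 6: roll=10 (strike), consumes 1 roll
Frame 5 starts at roll index 7: roll=10 (strike), consumes 1 roll
Frame 6 starts at roll index 8: roll=10 (strike), consumes 1 roll
Frame 7 starts at roll index 9: rolls=0,6 (sum=6), consumes 2 rolls
Frame 8 starts at roll index 11: rolls=7,1 (sum=8), consumes 2 rolls
Frame 9 starts at roll index 13: rolls=0,10 (sum=10), consumes 2 rolls
Frame 10 starts at roll index 15: 2 remaining rolls

Answer: 0 2 4 6 7 8 9 11 13 15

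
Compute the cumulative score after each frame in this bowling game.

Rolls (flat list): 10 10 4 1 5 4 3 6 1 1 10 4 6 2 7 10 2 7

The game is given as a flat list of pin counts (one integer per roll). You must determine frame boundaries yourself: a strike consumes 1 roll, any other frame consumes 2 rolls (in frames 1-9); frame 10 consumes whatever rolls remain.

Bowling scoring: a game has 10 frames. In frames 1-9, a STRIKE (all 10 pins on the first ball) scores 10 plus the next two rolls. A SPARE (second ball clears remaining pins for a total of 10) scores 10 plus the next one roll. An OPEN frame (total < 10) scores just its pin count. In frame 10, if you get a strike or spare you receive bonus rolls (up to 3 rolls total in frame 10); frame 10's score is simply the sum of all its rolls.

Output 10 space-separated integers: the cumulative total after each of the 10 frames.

Frame 1: STRIKE. 10 + next two rolls (10+4) = 24. Cumulative: 24
Frame 2: STRIKE. 10 + next two rolls (4+1) = 15. Cumulative: 39
Frame 3: OPEN (4+1=5). Cumulative: 44
Frame 4: OPEN (5+4=9). Cumulative: 53
Frame 5: OPEN (3+6=9). Cumulative: 62
Frame 6: OPEN (1+1=2). Cumulative: 64
Frame 7: STRIKE. 10 + next two rolls (4+6) = 20. Cumulative: 84
Frame 8: SPARE (4+6=10). 10 + next roll (2) = 12. Cumulative: 96
Frame 9: OPEN (2+7=9). Cumulative: 105
Frame 10: STRIKE. Sum of all frame-10 rolls (10+2+7) = 19. Cumulative: 124

Answer: 24 39 44 53 62 64 84 96 105 124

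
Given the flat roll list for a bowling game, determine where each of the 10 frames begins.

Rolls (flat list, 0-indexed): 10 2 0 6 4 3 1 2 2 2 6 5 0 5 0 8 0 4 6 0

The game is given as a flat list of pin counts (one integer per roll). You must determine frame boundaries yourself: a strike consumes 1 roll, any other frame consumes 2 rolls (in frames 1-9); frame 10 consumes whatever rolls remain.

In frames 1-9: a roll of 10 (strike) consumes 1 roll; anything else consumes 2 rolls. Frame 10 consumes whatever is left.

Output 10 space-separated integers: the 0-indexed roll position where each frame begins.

Frame 1 starts at roll index 0: roll=10 (strike), consumes 1 roll
Frame 2 starts at roll index 1: rolls=2,0 (sum=2), consumes 2 rolls
Frame 3 starts at roll index 3: rolls=6,4 (sum=10), consumes 2 rolls
Frame 4 starts at roll index 5: rolls=3,1 (sum=4), consumes 2 rolls
Frame 5 starts at roll index 7: rolls=2,2 (sum=4), consumes 2 rolls
Frame 6 starts at roll index 9: rolls=2,6 (sum=8), consumes 2 rolls
Frame 7 starts at roll index 11: rolls=5,0 (sum=5), consumes 2 rolls
Frame 8 starts at roll index 13: rolls=5,0 (sum=5), consumes 2 rolls
Frame 9 starts at roll index 15: rolls=8,0 (sum=8), consumes 2 rolls
Frame 10 starts at roll index 17: 3 remaining rolls

Answer: 0 1 3 5 7 9 11 13 15 17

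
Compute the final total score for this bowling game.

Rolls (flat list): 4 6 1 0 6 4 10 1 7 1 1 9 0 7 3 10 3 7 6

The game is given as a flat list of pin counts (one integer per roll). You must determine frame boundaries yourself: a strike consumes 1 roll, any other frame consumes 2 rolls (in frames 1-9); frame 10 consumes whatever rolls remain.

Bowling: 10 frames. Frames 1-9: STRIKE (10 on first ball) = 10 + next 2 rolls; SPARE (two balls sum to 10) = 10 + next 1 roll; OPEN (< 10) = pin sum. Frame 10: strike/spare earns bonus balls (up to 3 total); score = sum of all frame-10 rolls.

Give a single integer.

Answer: 125

Derivation:
Frame 1: SPARE (4+6=10). 10 + next roll (1) = 11. Cumulative: 11
Frame 2: OPEN (1+0=1). Cumulative: 12
Frame 3: SPARE (6+4=10). 10 + next roll (10) = 20. Cumulative: 32
Frame 4: STRIKE. 10 + next two rolls (1+7) = 18. Cumulative: 50
Frame 5: OPEN (1+7=8). Cumulative: 58
Frame 6: OPEN (1+1=2). Cumulative: 60
Frame 7: OPEN (9+0=9). Cumulative: 69
Frame 8: SPARE (7+3=10). 10 + next roll (10) = 20. Cumulative: 89
Frame 9: STRIKE. 10 + next two rolls (3+7) = 20. Cumulative: 109
Frame 10: SPARE. Sum of all frame-10 rolls (3+7+6) = 16. Cumulative: 125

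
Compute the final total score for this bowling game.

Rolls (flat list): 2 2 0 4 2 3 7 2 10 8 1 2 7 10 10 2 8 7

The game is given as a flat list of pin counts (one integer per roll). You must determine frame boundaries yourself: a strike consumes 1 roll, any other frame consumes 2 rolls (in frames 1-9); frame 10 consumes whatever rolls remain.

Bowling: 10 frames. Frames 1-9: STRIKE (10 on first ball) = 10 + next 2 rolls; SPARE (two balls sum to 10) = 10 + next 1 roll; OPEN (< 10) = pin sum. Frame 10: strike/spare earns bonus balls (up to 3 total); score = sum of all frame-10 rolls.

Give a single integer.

Frame 1: OPEN (2+2=4). Cumulative: 4
Frame 2: OPEN (0+4=4). Cumulative: 8
Frame 3: OPEN (2+3=5). Cumulative: 13
Frame 4: OPEN (7+2=9). Cumulative: 22
Frame 5: STRIKE. 10 + next two rolls (8+1) = 19. Cumulative: 41
Frame 6: OPEN (8+1=9). Cumulative: 50
Frame 7: OPEN (2+7=9). Cumulative: 59
Frame 8: STRIKE. 10 + next two rolls (10+2) = 22. Cumulative: 81
Frame 9: STRIKE. 10 + next two rolls (2+8) = 20. Cumulative: 101
Frame 10: SPARE. Sum of all frame-10 rolls (2+8+7) = 17. Cumulative: 118

Answer: 118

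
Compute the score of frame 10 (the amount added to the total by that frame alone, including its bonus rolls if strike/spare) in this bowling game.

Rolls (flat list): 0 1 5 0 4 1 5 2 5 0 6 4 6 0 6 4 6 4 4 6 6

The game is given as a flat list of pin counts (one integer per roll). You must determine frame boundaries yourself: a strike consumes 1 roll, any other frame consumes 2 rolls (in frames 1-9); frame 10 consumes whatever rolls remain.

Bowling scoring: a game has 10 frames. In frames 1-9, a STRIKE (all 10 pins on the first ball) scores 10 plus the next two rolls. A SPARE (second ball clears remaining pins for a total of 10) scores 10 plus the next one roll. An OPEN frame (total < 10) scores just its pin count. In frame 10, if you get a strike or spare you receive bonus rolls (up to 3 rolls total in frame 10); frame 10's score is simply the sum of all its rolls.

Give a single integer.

Answer: 16

Derivation:
Frame 1: OPEN (0+1=1). Cumulative: 1
Frame 2: OPEN (5+0=5). Cumulative: 6
Frame 3: OPEN (4+1=5). Cumulative: 11
Frame 4: OPEN (5+2=7). Cumulative: 18
Frame 5: OPEN (5+0=5). Cumulative: 23
Frame 6: SPARE (6+4=10). 10 + next roll (6) = 16. Cumulative: 39
Frame 7: OPEN (6+0=6). Cumulative: 45
Frame 8: SPARE (6+4=10). 10 + next roll (6) = 16. Cumulative: 61
Frame 9: SPARE (6+4=10). 10 + next roll (4) = 14. Cumulative: 75
Frame 10: SPARE. Sum of all frame-10 rolls (4+6+6) = 16. Cumulative: 91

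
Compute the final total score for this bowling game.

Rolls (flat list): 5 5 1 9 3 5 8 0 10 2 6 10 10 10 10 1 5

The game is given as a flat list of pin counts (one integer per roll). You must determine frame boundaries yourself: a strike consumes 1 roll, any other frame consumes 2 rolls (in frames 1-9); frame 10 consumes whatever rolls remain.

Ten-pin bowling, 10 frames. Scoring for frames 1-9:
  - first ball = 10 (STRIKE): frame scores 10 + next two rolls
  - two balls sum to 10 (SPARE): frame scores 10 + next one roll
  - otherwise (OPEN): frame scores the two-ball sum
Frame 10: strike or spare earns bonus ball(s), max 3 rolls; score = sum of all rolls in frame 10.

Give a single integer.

Answer: 163

Derivation:
Frame 1: SPARE (5+5=10). 10 + next roll (1) = 11. Cumulative: 11
Frame 2: SPARE (1+9=10). 10 + next roll (3) = 13. Cumulative: 24
Frame 3: OPEN (3+5=8). Cumulative: 32
Frame 4: OPEN (8+0=8). Cumulative: 40
Frame 5: STRIKE. 10 + next two rolls (2+6) = 18. Cumulative: 58
Frame 6: OPEN (2+6=8). Cumulative: 66
Frame 7: STRIKE. 10 + next two rolls (10+10) = 30. Cumulative: 96
Frame 8: STRIKE. 10 + next two rolls (10+10) = 30. Cumulative: 126
Frame 9: STRIKE. 10 + next two rolls (10+1) = 21. Cumulative: 147
Frame 10: STRIKE. Sum of all frame-10 rolls (10+1+5) = 16. Cumulative: 163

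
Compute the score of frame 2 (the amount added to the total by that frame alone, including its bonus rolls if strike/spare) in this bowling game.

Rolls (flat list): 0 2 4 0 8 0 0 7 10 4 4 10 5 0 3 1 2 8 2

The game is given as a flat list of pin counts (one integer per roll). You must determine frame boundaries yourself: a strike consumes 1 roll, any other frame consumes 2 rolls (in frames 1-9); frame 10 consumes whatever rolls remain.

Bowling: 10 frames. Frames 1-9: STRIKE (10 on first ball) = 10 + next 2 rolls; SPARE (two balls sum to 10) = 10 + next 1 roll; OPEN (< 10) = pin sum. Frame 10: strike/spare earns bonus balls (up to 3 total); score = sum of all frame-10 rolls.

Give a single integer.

Answer: 4

Derivation:
Frame 1: OPEN (0+2=2). Cumulative: 2
Frame 2: OPEN (4+0=4). Cumulative: 6
Frame 3: OPEN (8+0=8). Cumulative: 14
Frame 4: OPEN (0+7=7). Cumulative: 21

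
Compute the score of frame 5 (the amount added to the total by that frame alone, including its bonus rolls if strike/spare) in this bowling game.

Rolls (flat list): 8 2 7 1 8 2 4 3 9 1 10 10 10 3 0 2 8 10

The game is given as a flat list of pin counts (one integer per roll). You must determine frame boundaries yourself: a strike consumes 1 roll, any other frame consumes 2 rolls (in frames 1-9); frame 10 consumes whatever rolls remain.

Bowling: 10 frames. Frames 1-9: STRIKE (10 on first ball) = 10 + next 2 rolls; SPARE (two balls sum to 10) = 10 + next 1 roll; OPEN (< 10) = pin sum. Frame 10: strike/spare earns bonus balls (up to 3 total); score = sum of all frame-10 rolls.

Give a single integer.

Frame 1: SPARE (8+2=10). 10 + next roll (7) = 17. Cumulative: 17
Frame 2: OPEN (7+1=8). Cumulative: 25
Frame 3: SPARE (8+2=10). 10 + next roll (4) = 14. Cumulative: 39
Frame 4: OPEN (4+3=7). Cumulative: 46
Frame 5: SPARE (9+1=10). 10 + next roll (10) = 20. Cumulative: 66
Frame 6: STRIKE. 10 + next two rolls (10+10) = 30. Cumulative: 96
Frame 7: STRIKE. 10 + next two rolls (10+3) = 23. Cumulative: 119

Answer: 20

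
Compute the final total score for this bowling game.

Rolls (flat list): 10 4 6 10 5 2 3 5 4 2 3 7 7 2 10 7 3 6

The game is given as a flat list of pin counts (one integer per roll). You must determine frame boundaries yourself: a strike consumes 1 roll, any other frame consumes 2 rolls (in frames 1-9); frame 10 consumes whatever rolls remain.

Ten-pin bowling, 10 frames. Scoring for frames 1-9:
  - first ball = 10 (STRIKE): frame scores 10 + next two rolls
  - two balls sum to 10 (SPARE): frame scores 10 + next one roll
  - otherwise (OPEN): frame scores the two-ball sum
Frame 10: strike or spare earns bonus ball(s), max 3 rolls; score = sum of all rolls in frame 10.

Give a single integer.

Answer: 140

Derivation:
Frame 1: STRIKE. 10 + next two rolls (4+6) = 20. Cumulative: 20
Frame 2: SPARE (4+6=10). 10 + next roll (10) = 20. Cumulative: 40
Frame 3: STRIKE. 10 + next two rolls (5+2) = 17. Cumulative: 57
Frame 4: OPEN (5+2=7). Cumulative: 64
Frame 5: OPEN (3+5=8). Cumulative: 72
Frame 6: OPEN (4+2=6). Cumulative: 78
Frame 7: SPARE (3+7=10). 10 + next roll (7) = 17. Cumulative: 95
Frame 8: OPEN (7+2=9). Cumulative: 104
Frame 9: STRIKE. 10 + next two rolls (7+3) = 20. Cumulative: 124
Frame 10: SPARE. Sum of all frame-10 rolls (7+3+6) = 16. Cumulative: 140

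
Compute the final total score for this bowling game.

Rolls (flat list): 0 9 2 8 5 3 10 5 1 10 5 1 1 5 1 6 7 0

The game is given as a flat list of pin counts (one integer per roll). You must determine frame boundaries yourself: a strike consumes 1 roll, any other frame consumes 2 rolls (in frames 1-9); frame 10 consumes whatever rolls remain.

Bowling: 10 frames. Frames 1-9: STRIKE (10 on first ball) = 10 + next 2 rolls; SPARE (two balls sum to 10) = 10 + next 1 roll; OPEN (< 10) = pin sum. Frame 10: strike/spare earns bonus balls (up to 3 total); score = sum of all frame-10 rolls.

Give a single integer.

Answer: 96

Derivation:
Frame 1: OPEN (0+9=9). Cumulative: 9
Frame 2: SPARE (2+8=10). 10 + next roll (5) = 15. Cumulative: 24
Frame 3: OPEN (5+3=8). Cumulative: 32
Frame 4: STRIKE. 10 + next two rolls (5+1) = 16. Cumulative: 48
Frame 5: OPEN (5+1=6). Cumulative: 54
Frame 6: STRIKE. 10 + next two rolls (5+1) = 16. Cumulative: 70
Frame 7: OPEN (5+1=6). Cumulative: 76
Frame 8: OPEN (1+5=6). Cumulative: 82
Frame 9: OPEN (1+6=7). Cumulative: 89
Frame 10: OPEN. Sum of all frame-10 rolls (7+0) = 7. Cumulative: 96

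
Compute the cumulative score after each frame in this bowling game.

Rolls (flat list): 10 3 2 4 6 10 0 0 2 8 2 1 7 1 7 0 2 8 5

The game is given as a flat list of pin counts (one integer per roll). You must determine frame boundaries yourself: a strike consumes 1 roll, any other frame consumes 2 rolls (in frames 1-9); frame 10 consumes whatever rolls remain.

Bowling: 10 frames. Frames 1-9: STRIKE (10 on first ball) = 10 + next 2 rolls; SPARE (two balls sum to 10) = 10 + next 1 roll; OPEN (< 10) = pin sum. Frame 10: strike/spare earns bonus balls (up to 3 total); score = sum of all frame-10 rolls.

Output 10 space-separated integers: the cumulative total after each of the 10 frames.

Frame 1: STRIKE. 10 + next two rolls (3+2) = 15. Cumulative: 15
Frame 2: OPEN (3+2=5). Cumulative: 20
Frame 3: SPARE (4+6=10). 10 + next roll (10) = 20. Cumulative: 40
Frame 4: STRIKE. 10 + next two rolls (0+0) = 10. Cumulative: 50
Frame 5: OPEN (0+0=0). Cumulative: 50
Frame 6: SPARE (2+8=10). 10 + next roll (2) = 12. Cumulative: 62
Frame 7: OPEN (2+1=3). Cumulative: 65
Frame 8: OPEN (7+1=8). Cumulative: 73
Frame 9: OPEN (7+0=7). Cumulative: 80
Frame 10: SPARE. Sum of all frame-10 rolls (2+8+5) = 15. Cumulative: 95

Answer: 15 20 40 50 50 62 65 73 80 95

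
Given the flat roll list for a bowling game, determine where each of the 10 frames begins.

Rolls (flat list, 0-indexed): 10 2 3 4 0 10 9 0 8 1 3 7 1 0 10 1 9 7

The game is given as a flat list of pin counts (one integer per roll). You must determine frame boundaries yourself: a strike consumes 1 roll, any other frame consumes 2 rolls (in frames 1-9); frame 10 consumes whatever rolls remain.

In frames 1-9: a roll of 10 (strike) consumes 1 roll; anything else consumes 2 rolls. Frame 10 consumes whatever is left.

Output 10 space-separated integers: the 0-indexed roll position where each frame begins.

Frame 1 starts at roll index 0: roll=10 (strike), consumes 1 roll
Frame 2 starts at roll index 1: rolls=2,3 (sum=5), consumes 2 rolls
Frame 3 starts at roll index 3: rolls=4,0 (sum=4), consumes 2 rolls
Frame 4 starts at roll index 5: roll=10 (strike), consumes 1 roll
Frame 5 starts at roll index 6: rolls=9,0 (sum=9), consumes 2 rolls
Frame 6 starts at roll index 8: rolls=8,1 (sum=9), consumes 2 rolls
Frame 7 starts at roll index 10: rolls=3,7 (sum=10), consumes 2 rolls
Frame 8 starts at roll index 12: rolls=1,0 (sum=1), consumes 2 rolls
Frame 9 starts at roll index 14: roll=10 (strike), consumes 1 roll
Frame 10 starts at roll index 15: 3 remaining rolls

Answer: 0 1 3 5 6 8 10 12 14 15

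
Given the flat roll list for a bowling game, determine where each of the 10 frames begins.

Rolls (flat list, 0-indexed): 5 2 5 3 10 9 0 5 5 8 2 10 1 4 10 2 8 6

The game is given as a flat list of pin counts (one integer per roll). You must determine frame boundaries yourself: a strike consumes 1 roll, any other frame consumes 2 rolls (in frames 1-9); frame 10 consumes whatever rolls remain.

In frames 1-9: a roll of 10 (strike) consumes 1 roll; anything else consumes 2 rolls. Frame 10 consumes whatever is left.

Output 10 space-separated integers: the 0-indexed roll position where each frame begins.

Answer: 0 2 4 5 7 9 11 12 14 15

Derivation:
Frame 1 starts at roll index 0: rolls=5,2 (sum=7), consumes 2 rolls
Frame 2 starts at roll index 2: rolls=5,3 (sum=8), consumes 2 rolls
Frame 3 starts at roll index 4: roll=10 (strike), consumes 1 roll
Frame 4 starts at roll index 5: rolls=9,0 (sum=9), consumes 2 rolls
Frame 5 starts at roll index 7: rolls=5,5 (sum=10), consumes 2 rolls
Frame 6 starts at roll index 9: rolls=8,2 (sum=10), consumes 2 rolls
Frame 7 starts at roll index 11: roll=10 (strike), consumes 1 roll
Frame 8 starts at roll index 12: rolls=1,4 (sum=5), consumes 2 rolls
Frame 9 starts at roll index 14: roll=10 (strike), consumes 1 roll
Frame 10 starts at roll index 15: 3 remaining rolls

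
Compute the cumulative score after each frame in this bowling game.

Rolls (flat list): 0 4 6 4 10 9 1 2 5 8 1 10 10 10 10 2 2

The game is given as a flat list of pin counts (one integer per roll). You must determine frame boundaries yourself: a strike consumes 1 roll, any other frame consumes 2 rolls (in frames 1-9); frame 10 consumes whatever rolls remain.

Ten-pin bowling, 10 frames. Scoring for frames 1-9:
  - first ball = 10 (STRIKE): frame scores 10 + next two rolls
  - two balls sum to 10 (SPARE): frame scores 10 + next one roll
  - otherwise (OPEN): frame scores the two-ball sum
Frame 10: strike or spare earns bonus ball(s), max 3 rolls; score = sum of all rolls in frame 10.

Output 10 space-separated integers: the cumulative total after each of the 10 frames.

Answer: 4 24 44 56 63 72 102 132 154 168

Derivation:
Frame 1: OPEN (0+4=4). Cumulative: 4
Frame 2: SPARE (6+4=10). 10 + next roll (10) = 20. Cumulative: 24
Frame 3: STRIKE. 10 + next two rolls (9+1) = 20. Cumulative: 44
Frame 4: SPARE (9+1=10). 10 + next roll (2) = 12. Cumulative: 56
Frame 5: OPEN (2+5=7). Cumulative: 63
Frame 6: OPEN (8+1=9). Cumulative: 72
Frame 7: STRIKE. 10 + next two rolls (10+10) = 30. Cumulative: 102
Frame 8: STRIKE. 10 + next two rolls (10+10) = 30. Cumulative: 132
Frame 9: STRIKE. 10 + next two rolls (10+2) = 22. Cumulative: 154
Frame 10: STRIKE. Sum of all frame-10 rolls (10+2+2) = 14. Cumulative: 168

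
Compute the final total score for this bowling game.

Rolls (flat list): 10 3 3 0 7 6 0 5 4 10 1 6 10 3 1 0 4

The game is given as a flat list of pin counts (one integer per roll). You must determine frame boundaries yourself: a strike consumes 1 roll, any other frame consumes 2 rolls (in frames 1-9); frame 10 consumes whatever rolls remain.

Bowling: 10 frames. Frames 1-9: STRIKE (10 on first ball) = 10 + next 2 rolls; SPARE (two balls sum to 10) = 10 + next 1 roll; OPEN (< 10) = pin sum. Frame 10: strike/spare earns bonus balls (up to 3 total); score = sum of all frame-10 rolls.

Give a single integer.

Answer: 90

Derivation:
Frame 1: STRIKE. 10 + next two rolls (3+3) = 16. Cumulative: 16
Frame 2: OPEN (3+3=6). Cumulative: 22
Frame 3: OPEN (0+7=7). Cumulative: 29
Frame 4: OPEN (6+0=6). Cumulative: 35
Frame 5: OPEN (5+4=9). Cumulative: 44
Frame 6: STRIKE. 10 + next two rolls (1+6) = 17. Cumulative: 61
Frame 7: OPEN (1+6=7). Cumulative: 68
Frame 8: STRIKE. 10 + next two rolls (3+1) = 14. Cumulative: 82
Frame 9: OPEN (3+1=4). Cumulative: 86
Frame 10: OPEN. Sum of all frame-10 rolls (0+4) = 4. Cumulative: 90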